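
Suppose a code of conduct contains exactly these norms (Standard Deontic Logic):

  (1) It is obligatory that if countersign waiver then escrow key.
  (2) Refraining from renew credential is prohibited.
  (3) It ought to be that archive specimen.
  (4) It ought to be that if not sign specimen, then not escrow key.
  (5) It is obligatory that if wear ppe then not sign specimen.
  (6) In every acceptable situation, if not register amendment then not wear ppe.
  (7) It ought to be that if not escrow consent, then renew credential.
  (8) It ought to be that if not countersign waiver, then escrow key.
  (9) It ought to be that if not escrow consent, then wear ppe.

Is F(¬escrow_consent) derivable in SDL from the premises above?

By case analysis on ¬countersign_waiver: premise 8 gives O(¬countersign_waiver → escrow_key) and premise 1 gives O(countersign_waiver → escrow_key), so O(escrow_key) either way.
The contrapositive of premise 4 (O(¬sign_specimen → ¬escrow_key)) is O(escrow_key → sign_specimen), and O(escrow_key) is already established, so O(sign_specimen).
Premise 5, O(wear_ppe → ¬sign_specimen), contraposes to O(sign_specimen → ¬wear_ppe); with O(sign_specimen) we get O(¬wear_ppe).
Premise 9, O(¬escrow_consent → wear_ppe), contraposes to O(¬wear_ppe → escrow_consent); with O(¬wear_ppe) we get O(escrow_consent).
Premises 2, 3, 6, 7 do not contribute to this derivation.
So O(escrow_consent) holds, i.e. F(¬escrow_consent). The claim follows.

Yes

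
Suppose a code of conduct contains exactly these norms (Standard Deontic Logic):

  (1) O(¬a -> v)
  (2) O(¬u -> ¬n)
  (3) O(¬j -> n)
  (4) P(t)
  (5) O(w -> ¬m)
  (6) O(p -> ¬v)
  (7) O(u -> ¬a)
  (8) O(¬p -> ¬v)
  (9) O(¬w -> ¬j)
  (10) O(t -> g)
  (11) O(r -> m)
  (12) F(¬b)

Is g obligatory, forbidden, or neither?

Neither

Premise 10 is O(t -> g), but O(t) is not derivable from the premises (the permission P(t) asserts only ¬O(¬t), not O(t)), so it does not yield O(g).
No premise or chain of K-axiom applications forces O(g), and none forces O(¬g). So g is neither obligatory nor forbidden under these norms.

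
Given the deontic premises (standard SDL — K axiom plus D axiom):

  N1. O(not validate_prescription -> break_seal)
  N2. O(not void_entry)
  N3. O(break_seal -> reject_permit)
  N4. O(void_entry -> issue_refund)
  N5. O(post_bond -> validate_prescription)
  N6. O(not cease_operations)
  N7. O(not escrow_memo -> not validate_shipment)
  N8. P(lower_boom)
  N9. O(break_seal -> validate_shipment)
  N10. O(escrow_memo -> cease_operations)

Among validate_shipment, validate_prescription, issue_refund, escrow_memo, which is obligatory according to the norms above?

validate_prescription

From premise 6 we have O(not cease_operations).
The contrapositive of premise 10 (O(escrow_memo -> cease_operations)) is O(not cease_operations -> not escrow_memo), and O(not cease_operations) is already established, so O(not escrow_memo).
Applying K to premise 7 (O(not escrow_memo -> not validate_shipment)) and O(not escrow_memo) yields O(not validate_shipment).
The contrapositive of premise 9 (O(break_seal -> validate_shipment)) is O(not validate_shipment -> not break_seal), and O(not validate_shipment) is already established, so O(not break_seal).
Premise 1, O(not validate_prescription -> break_seal), contraposes to O(not break_seal -> validate_prescription); with O(not break_seal) we get O(validate_prescription).
So O(validate_prescription) holds — validate_prescription is obligatory. None of the other listed options is made obligatory by any chain of premises.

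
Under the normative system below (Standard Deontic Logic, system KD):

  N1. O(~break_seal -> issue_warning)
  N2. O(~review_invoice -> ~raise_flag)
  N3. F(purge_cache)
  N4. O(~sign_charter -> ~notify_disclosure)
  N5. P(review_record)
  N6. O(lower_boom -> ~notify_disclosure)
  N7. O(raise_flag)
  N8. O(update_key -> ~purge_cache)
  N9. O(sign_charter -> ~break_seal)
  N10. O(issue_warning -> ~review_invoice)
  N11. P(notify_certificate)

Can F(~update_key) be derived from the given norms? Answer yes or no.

Premise 8 is O(update_key -> ~purge_cache); even if O(~purge_cache) held, inferring O(update_key) would be affirming the consequent — invalid.
No other premise forces O(update_key). An ideal world satisfying every premise can still have ~update_key true, so F(~update_key) is not derivable.

No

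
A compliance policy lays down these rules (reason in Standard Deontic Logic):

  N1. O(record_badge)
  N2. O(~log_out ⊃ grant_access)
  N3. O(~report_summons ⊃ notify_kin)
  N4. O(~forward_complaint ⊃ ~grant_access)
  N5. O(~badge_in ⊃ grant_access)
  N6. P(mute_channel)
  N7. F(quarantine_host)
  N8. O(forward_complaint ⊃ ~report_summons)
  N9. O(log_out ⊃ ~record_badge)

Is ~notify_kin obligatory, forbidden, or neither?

Premise 1 states O(record_badge) outright.
The contrapositive of premise 9 (O(log_out ⊃ ~record_badge)) is O(record_badge ⊃ ~log_out), and O(record_badge) is already established, so O(~log_out).
Premise 2 is O(~log_out ⊃ grant_access); since O(~log_out), deontic closure gives O(grant_access).
The contrapositive of premise 4 (O(~forward_complaint ⊃ ~grant_access)) is O(grant_access ⊃ forward_complaint), and O(grant_access) is already established, so O(forward_complaint).
From O(forward_complaint) and premise 8, O(forward_complaint ⊃ ~report_summons), we obtain O(~report_summons).
From O(~report_summons) and premise 3, O(~report_summons ⊃ notify_kin), we obtain O(notify_kin).
Premises 5, 6, 7 do not contribute to this derivation.
Thus O(notify_kin), which is F(~notify_kin): ~notify_kin is forbidden.

Forbidden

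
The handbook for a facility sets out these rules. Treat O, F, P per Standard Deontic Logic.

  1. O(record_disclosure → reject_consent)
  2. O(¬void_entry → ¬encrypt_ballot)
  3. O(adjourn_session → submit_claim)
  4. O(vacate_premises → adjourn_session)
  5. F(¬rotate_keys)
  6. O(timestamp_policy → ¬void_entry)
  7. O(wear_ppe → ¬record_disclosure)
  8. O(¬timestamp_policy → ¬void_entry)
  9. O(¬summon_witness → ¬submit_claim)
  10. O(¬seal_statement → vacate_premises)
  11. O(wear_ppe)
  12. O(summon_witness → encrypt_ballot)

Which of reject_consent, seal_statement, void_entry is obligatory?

seal_statement

By case analysis on ¬timestamp_policy: premise 8 gives O(¬timestamp_policy → ¬void_entry) and premise 6 gives O(timestamp_policy → ¬void_entry), so O(¬void_entry) either way.
Applying K to premise 2 (O(¬void_entry → ¬encrypt_ballot)) and O(¬void_entry) yields O(¬encrypt_ballot).
The contrapositive of premise 12 (O(summon_witness → encrypt_ballot)) is O(¬encrypt_ballot → ¬summon_witness), and O(¬encrypt_ballot) is already established, so O(¬summon_witness).
With premise 9, O(¬summon_witness → ¬submit_claim), the K-axiom yields O(¬submit_claim).
Premise 3 is O(adjourn_session → submit_claim); contrapositively O(¬submit_claim → ¬adjourn_session). Since O(¬submit_claim) holds, K gives O(¬adjourn_session).
The contrapositive of premise 4 (O(vacate_premises → adjourn_session)) is O(¬adjourn_session → ¬vacate_premises), and O(¬adjourn_session) is already established, so O(¬vacate_premises).
The contrapositive of premise 10 (O(¬seal_statement → vacate_premises)) is O(¬vacate_premises → seal_statement), and O(¬vacate_premises) is already established, so O(seal_statement).
So O(seal_statement) holds — seal_statement is obligatory. None of the other listed options is made obligatory by any chain of premises.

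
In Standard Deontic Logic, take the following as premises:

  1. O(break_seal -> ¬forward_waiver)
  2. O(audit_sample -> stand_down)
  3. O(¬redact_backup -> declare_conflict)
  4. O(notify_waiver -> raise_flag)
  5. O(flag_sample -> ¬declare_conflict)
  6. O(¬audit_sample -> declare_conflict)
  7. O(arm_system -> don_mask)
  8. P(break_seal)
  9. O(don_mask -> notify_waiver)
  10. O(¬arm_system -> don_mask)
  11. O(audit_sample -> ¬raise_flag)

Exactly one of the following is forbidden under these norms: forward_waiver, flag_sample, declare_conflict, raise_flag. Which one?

flag_sample

By case analysis on arm_system: premise 7 gives O(arm_system -> don_mask) and premise 10 gives O(¬arm_system -> don_mask), so O(don_mask) either way.
From O(don_mask) and premise 9, O(don_mask -> notify_waiver), we obtain O(notify_waiver).
From O(notify_waiver) and premise 4, O(notify_waiver -> raise_flag), we obtain O(raise_flag).
Premise 11, O(audit_sample -> ¬raise_flag), contraposes to O(raise_flag -> ¬audit_sample); with O(raise_flag) we get O(¬audit_sample).
With premise 6, O(¬audit_sample -> declare_conflict), the K-axiom yields O(declare_conflict).
The contrapositive of premise 5 (O(flag_sample -> ¬declare_conflict)) is O(declare_conflict -> ¬flag_sample), and O(declare_conflict) is already established, so O(¬flag_sample).
So O(¬flag_sample) holds, i.e. flag_sample is forbidden. None of the other listed options is forbidden under the premises.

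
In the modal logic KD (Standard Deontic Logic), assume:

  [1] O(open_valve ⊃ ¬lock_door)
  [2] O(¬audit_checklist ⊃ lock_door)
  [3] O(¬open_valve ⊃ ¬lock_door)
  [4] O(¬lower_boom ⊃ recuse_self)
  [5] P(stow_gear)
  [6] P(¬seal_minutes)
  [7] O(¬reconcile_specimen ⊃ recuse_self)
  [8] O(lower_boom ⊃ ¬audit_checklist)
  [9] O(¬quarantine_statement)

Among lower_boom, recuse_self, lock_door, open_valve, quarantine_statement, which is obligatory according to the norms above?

recuse_self

Premises 1 and 3 are O(open_valve ⊃ ¬lock_door) and O(¬open_valve ⊃ ¬lock_door); every ideal world satisfies open_valve or ¬open_valve, so in either case ¬lock_door holds — hence O(¬lock_door).
The contrapositive of premise 2 (O(¬audit_checklist ⊃ lock_door)) is O(¬lock_door ⊃ audit_checklist), and O(¬lock_door) is already established, so O(audit_checklist).
Premise 8 is O(lower_boom ⊃ ¬audit_checklist); contrapositively O(audit_checklist ⊃ ¬lower_boom). Since O(audit_checklist) holds, K gives O(¬lower_boom).
From O(¬lower_boom) and premise 4, O(¬lower_boom ⊃ recuse_self), we obtain O(recuse_self).
So O(recuse_self) holds — recuse_self is obligatory. None of the other listed options is made obligatory by any chain of premises.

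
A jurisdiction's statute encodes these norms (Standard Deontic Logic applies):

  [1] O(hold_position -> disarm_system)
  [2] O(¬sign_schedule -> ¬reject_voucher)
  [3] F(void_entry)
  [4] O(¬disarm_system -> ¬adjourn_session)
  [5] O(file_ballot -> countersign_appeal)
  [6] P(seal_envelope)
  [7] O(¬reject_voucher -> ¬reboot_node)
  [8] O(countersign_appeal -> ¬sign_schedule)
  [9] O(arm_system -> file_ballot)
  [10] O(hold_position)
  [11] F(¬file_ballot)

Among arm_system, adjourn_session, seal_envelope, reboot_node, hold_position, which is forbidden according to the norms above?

Premise 11 is F(¬file_ballot), i.e. O(file_ballot).
From O(file_ballot) and premise 5, O(file_ballot -> countersign_appeal), we obtain O(countersign_appeal).
With premise 8, O(countersign_appeal -> ¬sign_schedule), the K-axiom yields O(¬sign_schedule).
With premise 2, O(¬sign_schedule -> ¬reject_voucher), the K-axiom yields O(¬reject_voucher).
Premise 7 is O(¬reject_voucher -> ¬reboot_node); since O(¬reject_voucher), deontic closure gives O(¬reboot_node).
So O(¬reboot_node) holds, i.e. reboot_node is forbidden. None of the other listed options is forbidden under the premises.

reboot_node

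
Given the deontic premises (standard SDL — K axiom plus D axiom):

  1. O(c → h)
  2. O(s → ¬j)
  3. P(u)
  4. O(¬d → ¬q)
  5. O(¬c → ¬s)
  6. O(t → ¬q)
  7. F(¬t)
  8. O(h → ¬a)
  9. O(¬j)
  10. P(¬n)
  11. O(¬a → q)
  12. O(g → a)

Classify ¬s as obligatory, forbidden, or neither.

Obligatory

Premise 7 is F(¬t), i.e. O(t).
With premise 6, O(t → ¬q), the K-axiom yields O(¬q).
Premise 11, O(¬a → q), contraposes to O(¬q → a); with O(¬q) we get O(a).
Premise 8 is O(h → ¬a); contrapositively O(a → ¬h). Since O(a) holds, K gives O(¬h).
Premise 1 is O(c → h); contrapositively O(¬h → ¬c). Since O(¬h) holds, K gives O(¬c).
From O(¬c) and premise 5, O(¬c → ¬s), we obtain O(¬s).
Premises 2, 3, 4, 9, 10, 12 do not contribute to this derivation.
Hence ¬s is obligatory.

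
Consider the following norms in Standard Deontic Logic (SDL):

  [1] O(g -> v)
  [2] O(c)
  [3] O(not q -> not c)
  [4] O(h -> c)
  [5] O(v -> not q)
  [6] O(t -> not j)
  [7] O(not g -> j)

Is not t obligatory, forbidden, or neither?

Premise 2 states O(c) outright.
The contrapositive of premise 3 (O(not q -> not c)) is O(c -> q), and O(c) is already established, so O(q).
The contrapositive of premise 5 (O(v -> not q)) is O(q -> not v), and O(q) is already established, so O(not v).
The contrapositive of premise 1 (O(g -> v)) is O(not v -> not g), and O(not v) is already established, so O(not g).
With premise 7, O(not g -> j), the K-axiom yields O(j).
Premise 6, O(t -> not j), contraposes to O(j -> not t); with O(j) we get O(not t).
Premise 4 does not contribute to this derivation.
Hence not t is obligatory.

Obligatory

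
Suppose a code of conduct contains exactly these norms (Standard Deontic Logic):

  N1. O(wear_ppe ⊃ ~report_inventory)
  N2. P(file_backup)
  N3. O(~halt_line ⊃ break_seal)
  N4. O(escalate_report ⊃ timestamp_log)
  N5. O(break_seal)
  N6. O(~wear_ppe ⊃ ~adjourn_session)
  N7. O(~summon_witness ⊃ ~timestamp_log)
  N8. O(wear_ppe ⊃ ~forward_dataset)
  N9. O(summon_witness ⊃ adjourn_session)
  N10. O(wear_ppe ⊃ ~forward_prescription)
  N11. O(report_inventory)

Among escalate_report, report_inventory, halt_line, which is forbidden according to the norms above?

Premise 11 states O(report_inventory) outright.
The contrapositive of premise 1 (O(wear_ppe ⊃ ~report_inventory)) is O(report_inventory ⊃ ~wear_ppe), and O(report_inventory) is already established, so O(~wear_ppe).
From O(~wear_ppe) and premise 6, O(~wear_ppe ⊃ ~adjourn_session), we obtain O(~adjourn_session).
Premise 9, O(summon_witness ⊃ adjourn_session), contraposes to O(~adjourn_session ⊃ ~summon_witness); with O(~adjourn_session) we get O(~summon_witness).
With premise 7, O(~summon_witness ⊃ ~timestamp_log), the K-axiom yields O(~timestamp_log).
Premise 4, O(escalate_report ⊃ timestamp_log), contraposes to O(~timestamp_log ⊃ ~escalate_report); with O(~timestamp_log) we get O(~escalate_report).
So O(~escalate_report) holds, i.e. escalate_report is forbidden. None of the other listed options is forbidden under the premises.

escalate_report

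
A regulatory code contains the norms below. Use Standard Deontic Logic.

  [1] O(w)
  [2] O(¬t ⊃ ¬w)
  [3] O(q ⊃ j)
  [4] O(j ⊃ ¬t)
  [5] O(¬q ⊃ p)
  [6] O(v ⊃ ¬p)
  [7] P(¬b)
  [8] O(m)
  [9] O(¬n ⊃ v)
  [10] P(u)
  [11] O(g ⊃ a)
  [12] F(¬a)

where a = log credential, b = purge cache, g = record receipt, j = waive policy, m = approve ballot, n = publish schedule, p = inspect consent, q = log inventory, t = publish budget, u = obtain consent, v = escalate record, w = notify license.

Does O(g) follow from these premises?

Premise 11 is O(g ⊃ a); even if O(a) held, inferring O(g) would be affirming the consequent — invalid.
No other premise forces O(g). An ideal world satisfying every premise can still have g false, so O(g) is not derivable.

No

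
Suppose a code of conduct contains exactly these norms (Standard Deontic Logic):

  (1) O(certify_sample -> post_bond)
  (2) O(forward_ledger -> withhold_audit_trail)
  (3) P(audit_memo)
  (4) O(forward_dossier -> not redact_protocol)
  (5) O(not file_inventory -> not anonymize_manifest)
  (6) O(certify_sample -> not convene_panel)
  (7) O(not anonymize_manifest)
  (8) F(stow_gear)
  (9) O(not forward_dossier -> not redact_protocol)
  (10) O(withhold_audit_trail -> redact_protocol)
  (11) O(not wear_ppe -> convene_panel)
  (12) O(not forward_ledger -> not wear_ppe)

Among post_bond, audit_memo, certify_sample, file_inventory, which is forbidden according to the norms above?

Premises 9 and 4 are O(not forward_dossier -> not redact_protocol) and O(forward_dossier -> not redact_protocol); every ideal world satisfies not forward_dossier or forward_dossier, so in either case not redact_protocol holds — hence O(not redact_protocol).
Premise 10, O(withhold_audit_trail -> redact_protocol), contraposes to O(not redact_protocol -> not withhold_audit_trail); with O(not redact_protocol) we get O(not withhold_audit_trail).
Premise 2, O(forward_ledger -> withhold_audit_trail), contraposes to O(not withhold_audit_trail -> not forward_ledger); with O(not withhold_audit_trail) we get O(not forward_ledger).
From O(not forward_ledger) and premise 12, O(not forward_ledger -> not wear_ppe), we obtain O(not wear_ppe).
From O(not wear_ppe) and premise 11, O(not wear_ppe -> convene_panel), we obtain O(convene_panel).
The contrapositive of premise 6 (O(certify_sample -> not convene_panel)) is O(convene_panel -> not certify_sample), and O(convene_panel) is already established, so O(not certify_sample).
So O(not certify_sample) holds, i.e. certify_sample is forbidden. None of the other listed options is forbidden under the premises.

certify_sample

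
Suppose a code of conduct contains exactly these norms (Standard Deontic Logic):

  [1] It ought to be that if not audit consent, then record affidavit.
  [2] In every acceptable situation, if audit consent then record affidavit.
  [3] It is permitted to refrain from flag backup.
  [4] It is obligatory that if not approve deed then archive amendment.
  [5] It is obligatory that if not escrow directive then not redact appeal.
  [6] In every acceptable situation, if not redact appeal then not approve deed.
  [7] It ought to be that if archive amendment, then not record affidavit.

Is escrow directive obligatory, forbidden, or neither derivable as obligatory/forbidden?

Obligatory

By case analysis on audit_consent: premise 2 gives O(audit_consent → record_affidavit) and premise 1 gives O(¬audit_consent → record_affidavit), so O(record_affidavit) either way.
Premise 7, O(archive_amendment → ¬record_affidavit), contraposes to O(record_affidavit → ¬archive_amendment); with O(record_affidavit) we get O(¬archive_amendment).
Premise 4, O(¬approve_deed → archive_amendment), contraposes to O(¬archive_amendment → approve_deed); with O(¬archive_amendment) we get O(approve_deed).
The contrapositive of premise 6 (O(¬redact_appeal → ¬approve_deed)) is O(approve_deed → redact_appeal), and O(approve_deed) is already established, so O(redact_appeal).
Premise 5 is O(¬escrow_directive → ¬redact_appeal); contrapositively O(redact_appeal → escrow_directive). Since O(redact_appeal) holds, K gives O(escrow_directive).
Premise 3 does not contribute to this derivation.
Hence escrow_directive is obligatory.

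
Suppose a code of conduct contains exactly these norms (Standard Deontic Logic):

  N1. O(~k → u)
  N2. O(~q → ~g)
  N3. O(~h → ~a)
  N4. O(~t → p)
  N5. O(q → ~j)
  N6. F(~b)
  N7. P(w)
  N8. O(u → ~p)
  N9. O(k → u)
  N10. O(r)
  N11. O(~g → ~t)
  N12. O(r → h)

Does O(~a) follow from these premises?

Premise 3 is O(~h → ~a), but O(~h) is not derivable from the premises, so it does not yield O(~a).
No other premise forces O(~a). An ideal world satisfying every premise can still have ~a false, so O(~a) is not derivable.

No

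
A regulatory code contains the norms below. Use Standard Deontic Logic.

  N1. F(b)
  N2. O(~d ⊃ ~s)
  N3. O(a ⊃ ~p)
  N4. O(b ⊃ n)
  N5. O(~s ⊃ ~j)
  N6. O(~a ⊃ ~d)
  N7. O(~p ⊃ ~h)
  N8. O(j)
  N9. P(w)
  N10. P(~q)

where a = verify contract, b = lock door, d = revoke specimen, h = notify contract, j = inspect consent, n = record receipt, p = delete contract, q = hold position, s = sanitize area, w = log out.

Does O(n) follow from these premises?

Premise 4 is O(b ⊃ n), but O(b) is not derivable from the premises, so it does not yield O(n).
No other premise forces O(n). An ideal world satisfying every premise can still have n false, so O(n) is not derivable.

No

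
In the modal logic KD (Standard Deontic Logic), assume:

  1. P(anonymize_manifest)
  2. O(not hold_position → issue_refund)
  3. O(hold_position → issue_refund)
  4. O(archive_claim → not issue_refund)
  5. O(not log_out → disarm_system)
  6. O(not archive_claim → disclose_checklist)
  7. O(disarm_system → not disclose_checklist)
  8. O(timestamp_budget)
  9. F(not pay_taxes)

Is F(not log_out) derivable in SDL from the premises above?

Premises 3 and 2 cover both cases: O(hold_position → issue_refund) and O(not hold_position → issue_refund). Since hold_position ∨ not hold_position is a tautology, O(issue_refund) follows.
The contrapositive of premise 4 (O(archive_claim → not issue_refund)) is O(issue_refund → not archive_claim), and O(issue_refund) is already established, so O(not archive_claim).
From O(not archive_claim) and premise 6, O(not archive_claim → disclose_checklist), we obtain O(disclose_checklist).
Premise 7, O(disarm_system → not disclose_checklist), contraposes to O(disclose_checklist → not disarm_system); with O(disclose_checklist) we get O(not disarm_system).
Premise 5 is O(not log_out → disarm_system); contrapositively O(not disarm_system → log_out). Since O(not disarm_system) holds, K gives O(log_out).
Premises 1, 8, 9 do not contribute to this derivation.
So O(log_out) holds, i.e. F(not log_out). The claim follows.

Yes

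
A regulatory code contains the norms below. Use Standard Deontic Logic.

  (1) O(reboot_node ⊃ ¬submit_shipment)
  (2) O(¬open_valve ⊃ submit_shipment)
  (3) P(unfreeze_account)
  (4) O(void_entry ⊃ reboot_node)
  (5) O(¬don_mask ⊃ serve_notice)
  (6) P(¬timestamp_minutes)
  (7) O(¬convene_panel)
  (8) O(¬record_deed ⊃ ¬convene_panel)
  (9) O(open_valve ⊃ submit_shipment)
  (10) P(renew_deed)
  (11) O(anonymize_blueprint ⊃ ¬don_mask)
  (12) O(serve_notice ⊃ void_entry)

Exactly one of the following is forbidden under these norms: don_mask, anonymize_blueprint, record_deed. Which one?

anonymize_blueprint

Premises 2 and 9 are O(¬open_valve ⊃ submit_shipment) and O(open_valve ⊃ submit_shipment); every ideal world satisfies ¬open_valve or open_valve, so in either case submit_shipment holds — hence O(submit_shipment).
Premise 1 is O(reboot_node ⊃ ¬submit_shipment); contrapositively O(submit_shipment ⊃ ¬reboot_node). Since O(submit_shipment) holds, K gives O(¬reboot_node).
The contrapositive of premise 4 (O(void_entry ⊃ reboot_node)) is O(¬reboot_node ⊃ ¬void_entry), and O(¬reboot_node) is already established, so O(¬void_entry).
The contrapositive of premise 12 (O(serve_notice ⊃ void_entry)) is O(¬void_entry ⊃ ¬serve_notice), and O(¬void_entry) is already established, so O(¬serve_notice).
The contrapositive of premise 5 (O(¬don_mask ⊃ serve_notice)) is O(¬serve_notice ⊃ don_mask), and O(¬serve_notice) is already established, so O(don_mask).
The contrapositive of premise 11 (O(anonymize_blueprint ⊃ ¬don_mask)) is O(don_mask ⊃ ¬anonymize_blueprint), and O(don_mask) is already established, so O(¬anonymize_blueprint).
So O(¬anonymize_blueprint) holds, i.e. anonymize_blueprint is forbidden. None of the other listed options is forbidden under the premises.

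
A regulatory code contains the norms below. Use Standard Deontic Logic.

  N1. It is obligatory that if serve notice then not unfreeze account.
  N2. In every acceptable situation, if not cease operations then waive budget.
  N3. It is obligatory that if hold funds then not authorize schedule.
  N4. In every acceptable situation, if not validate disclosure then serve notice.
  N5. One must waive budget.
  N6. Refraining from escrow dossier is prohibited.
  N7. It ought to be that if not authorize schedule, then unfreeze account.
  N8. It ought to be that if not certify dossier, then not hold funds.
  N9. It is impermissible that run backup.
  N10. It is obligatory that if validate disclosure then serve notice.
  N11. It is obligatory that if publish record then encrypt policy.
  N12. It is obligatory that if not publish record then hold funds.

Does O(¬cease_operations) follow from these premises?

Premise 2 is O(¬cease_operations → waive_budget); even if O(waive_budget) held, inferring O(¬cease_operations) would be affirming the consequent — invalid.
No other premise forces O(¬cease_operations). An ideal world satisfying every premise can still have ¬cease_operations false, so O(¬cease_operations) is not derivable.

No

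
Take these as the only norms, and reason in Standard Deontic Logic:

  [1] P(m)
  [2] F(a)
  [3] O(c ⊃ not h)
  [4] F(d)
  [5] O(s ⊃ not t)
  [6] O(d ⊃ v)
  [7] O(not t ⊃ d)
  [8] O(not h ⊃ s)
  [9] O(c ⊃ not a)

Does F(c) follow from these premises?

Yes

Premise 4 is F(d), i.e. O(not d).
Premise 7 is O(not t ⊃ d); contrapositively O(not d ⊃ t). Since O(not d) holds, K gives O(t).
Premise 5, O(s ⊃ not t), contraposes to O(t ⊃ not s); with O(t) we get O(not s).
Premise 8 is O(not h ⊃ s); contrapositively O(not s ⊃ h). Since O(not s) holds, K gives O(h).
Premise 3, O(c ⊃ not h), contraposes to O(h ⊃ not c); with O(h) we get O(not c).
Premises 1, 2, 6, 9 do not contribute to this derivation.
So O(not c) holds, i.e. F(c). The claim follows.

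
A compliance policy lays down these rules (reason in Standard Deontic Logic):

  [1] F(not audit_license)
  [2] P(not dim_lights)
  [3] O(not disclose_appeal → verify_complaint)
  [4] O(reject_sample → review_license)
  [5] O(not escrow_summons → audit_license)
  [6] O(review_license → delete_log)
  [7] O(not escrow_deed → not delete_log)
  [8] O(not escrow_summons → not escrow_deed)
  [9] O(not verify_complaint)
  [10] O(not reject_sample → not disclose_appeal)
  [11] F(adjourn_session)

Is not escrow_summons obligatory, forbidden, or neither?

Forbidden

Premise 9 gives O(not verify_complaint).
Premise 3 is O(not disclose_appeal → verify_complaint); contrapositively O(not verify_complaint → disclose_appeal). Since O(not verify_complaint) holds, K gives O(disclose_appeal).
The contrapositive of premise 10 (O(not reject_sample → not disclose_appeal)) is O(disclose_appeal → reject_sample), and O(disclose_appeal) is already established, so O(reject_sample).
With premise 4, O(reject_sample → review_license), the K-axiom yields O(review_license).
From O(review_license) and premise 6, O(review_license → delete_log), we obtain O(delete_log).
Premise 7, O(not escrow_deed → not delete_log), contraposes to O(delete_log → escrow_deed); with O(delete_log) we get O(escrow_deed).
The contrapositive of premise 8 (O(not escrow_summons → not escrow_deed)) is O(escrow_deed → escrow_summons), and O(escrow_deed) is already established, so O(escrow_summons).
Premises 1, 2, 5, 11 do not contribute to this derivation.
Thus O(escrow_summons), which is F(not escrow_summons): not escrow_summons is forbidden.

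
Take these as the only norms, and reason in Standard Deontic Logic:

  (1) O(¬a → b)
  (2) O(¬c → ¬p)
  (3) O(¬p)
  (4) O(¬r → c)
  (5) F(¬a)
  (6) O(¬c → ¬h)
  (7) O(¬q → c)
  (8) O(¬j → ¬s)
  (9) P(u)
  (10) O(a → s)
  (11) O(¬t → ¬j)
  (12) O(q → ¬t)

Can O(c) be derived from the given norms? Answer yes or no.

Premise 5, F(¬a), is equivalent to O(a).
Applying K to premise 10 (O(a → s)) and O(a) yields O(s).
The contrapositive of premise 8 (O(¬j → ¬s)) is O(s → j), and O(s) is already established, so O(j).
Premise 11, O(¬t → ¬j), contraposes to O(j → t); with O(j) we get O(t).
Premise 12 is O(q → ¬t); contrapositively O(t → ¬q). Since O(t) holds, K gives O(¬q).
With premise 7, O(¬q → c), the K-axiom yields O(c).
Premises 1, 2, 3, 4, 6, 9 do not contribute to this derivation.
So O(c) follows.

Yes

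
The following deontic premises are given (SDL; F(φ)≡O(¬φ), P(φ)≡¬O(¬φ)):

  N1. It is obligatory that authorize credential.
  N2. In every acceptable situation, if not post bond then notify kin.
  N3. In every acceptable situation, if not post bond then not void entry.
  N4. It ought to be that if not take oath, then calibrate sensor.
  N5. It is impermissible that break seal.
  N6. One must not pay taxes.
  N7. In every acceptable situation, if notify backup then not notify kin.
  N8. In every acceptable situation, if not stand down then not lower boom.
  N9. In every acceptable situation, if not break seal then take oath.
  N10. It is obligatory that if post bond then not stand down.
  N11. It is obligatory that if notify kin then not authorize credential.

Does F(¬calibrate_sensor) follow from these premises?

Premise 4 is O(¬take_oath → calibrate_sensor), but O(¬take_oath) is not derivable from the premises, so it does not yield O(calibrate_sensor).
No other premise forces O(calibrate_sensor). An ideal world satisfying every premise can still have ¬calibrate_sensor true, so F(¬calibrate_sensor) is not derivable.

No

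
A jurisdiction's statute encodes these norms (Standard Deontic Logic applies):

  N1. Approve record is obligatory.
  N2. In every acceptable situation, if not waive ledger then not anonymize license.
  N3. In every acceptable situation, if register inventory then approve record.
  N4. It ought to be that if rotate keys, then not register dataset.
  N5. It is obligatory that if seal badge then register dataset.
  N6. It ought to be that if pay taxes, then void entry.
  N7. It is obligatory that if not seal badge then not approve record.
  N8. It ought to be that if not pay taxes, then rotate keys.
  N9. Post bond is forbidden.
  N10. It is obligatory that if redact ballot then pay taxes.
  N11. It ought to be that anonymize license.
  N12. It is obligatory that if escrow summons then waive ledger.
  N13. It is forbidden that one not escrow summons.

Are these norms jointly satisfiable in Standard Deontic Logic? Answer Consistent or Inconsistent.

Premise 2 is O(¬waive_ledger → ¬anonymize_license), but O(¬waive_ledger) is not derivable from the premises, so it does not yield O(¬anonymize_license).
So O(¬anonymize_license) is not derivable, and the apparent clash with O(anonymize_license) does not arise.
A world satisfying every obligation exists (e.g. anonymize_license=true, approve_record=true, escrow_summons=true, pay_taxes=true, post_bond=false, redact_ballot=false, register_dataset=true, register_inventory=false, rotate_keys=false, seal_badge=true, void_entry=true, waive_ledger=true); no atom is both obligatory and forbidden, so the set is consistent.

Consistent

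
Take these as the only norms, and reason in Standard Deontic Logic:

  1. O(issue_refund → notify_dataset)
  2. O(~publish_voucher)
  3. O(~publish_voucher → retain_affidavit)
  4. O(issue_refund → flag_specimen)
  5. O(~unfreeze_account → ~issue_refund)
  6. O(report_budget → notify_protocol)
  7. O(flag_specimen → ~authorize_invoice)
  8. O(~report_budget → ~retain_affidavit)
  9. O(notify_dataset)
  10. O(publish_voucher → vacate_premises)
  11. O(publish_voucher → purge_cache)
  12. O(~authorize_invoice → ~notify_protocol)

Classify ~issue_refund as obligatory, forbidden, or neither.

Premise 2 gives O(~publish_voucher).
Premise 3 is O(~publish_voucher → retain_affidavit); since O(~publish_voucher), deontic closure gives O(retain_affidavit).
The contrapositive of premise 8 (O(~report_budget → ~retain_affidavit)) is O(retain_affidavit → report_budget), and O(retain_affidavit) is already established, so O(report_budget).
Applying K to premise 6 (O(report_budget → notify_protocol)) and O(report_budget) yields O(notify_protocol).
Premise 12 is O(~authorize_invoice → ~notify_protocol); contrapositively O(notify_protocol → authorize_invoice). Since O(notify_protocol) holds, K gives O(authorize_invoice).
The contrapositive of premise 7 (O(flag_specimen → ~authorize_invoice)) is O(authorize_invoice → ~flag_specimen), and O(authorize_invoice) is already established, so O(~flag_specimen).
The contrapositive of premise 4 (O(issue_refund → flag_specimen)) is O(~flag_specimen → ~issue_refund), and O(~flag_specimen) is already established, so O(~issue_refund).
Premises 1, 5, 9, 10, 11 do not contribute to this derivation.
Hence ~issue_refund is obligatory.

Obligatory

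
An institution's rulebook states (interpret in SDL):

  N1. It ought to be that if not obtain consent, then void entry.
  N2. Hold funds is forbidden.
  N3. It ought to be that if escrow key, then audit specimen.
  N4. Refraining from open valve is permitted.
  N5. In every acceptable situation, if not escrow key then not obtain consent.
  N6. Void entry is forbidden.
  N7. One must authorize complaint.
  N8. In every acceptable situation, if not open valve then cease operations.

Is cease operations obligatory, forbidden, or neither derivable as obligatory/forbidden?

Neither

Premise 8 is O(¬open_valve → cease_operations), but O(¬open_valve) is not derivable from the premises (the permission P(¬open_valve) asserts only ¬O(open_valve), not O(¬open_valve)), so it does not yield O(cease_operations).
No premise or chain of K-axiom applications forces O(cease_operations), and none forces O(¬cease_operations). So cease_operations is neither obligatory nor forbidden under these norms.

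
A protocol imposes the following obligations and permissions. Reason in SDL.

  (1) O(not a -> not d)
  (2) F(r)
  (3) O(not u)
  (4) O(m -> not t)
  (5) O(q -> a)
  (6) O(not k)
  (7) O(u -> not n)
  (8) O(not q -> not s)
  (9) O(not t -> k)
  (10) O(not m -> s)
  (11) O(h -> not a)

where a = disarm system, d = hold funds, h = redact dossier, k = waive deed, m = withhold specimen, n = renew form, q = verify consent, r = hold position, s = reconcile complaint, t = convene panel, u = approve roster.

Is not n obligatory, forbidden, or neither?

Neither

Premise 7 is O(u -> not n), but O(u) is not derivable from the premises, so it does not yield O(not n).
No premise or chain of K-axiom applications forces O(not n), and none forces O(n). So not n is neither obligatory nor forbidden under these norms.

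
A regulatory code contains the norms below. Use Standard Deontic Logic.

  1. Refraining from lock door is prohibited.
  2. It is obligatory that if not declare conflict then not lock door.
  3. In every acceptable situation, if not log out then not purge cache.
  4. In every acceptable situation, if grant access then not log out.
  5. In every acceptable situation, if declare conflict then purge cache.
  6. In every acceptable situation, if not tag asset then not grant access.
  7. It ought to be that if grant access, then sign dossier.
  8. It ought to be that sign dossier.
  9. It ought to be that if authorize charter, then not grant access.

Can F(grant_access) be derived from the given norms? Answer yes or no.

Yes

Premise 1 is F(¬lock_door), i.e. O(lock_door).
The contrapositive of premise 2 (O(¬declare_conflict → ¬lock_door)) is O(lock_door → declare_conflict), and O(lock_door) is already established, so O(declare_conflict).
Applying K to premise 5 (O(declare_conflict → purge_cache)) and O(declare_conflict) yields O(purge_cache).
The contrapositive of premise 3 (O(¬log_out → ¬purge_cache)) is O(purge_cache → log_out), and O(purge_cache) is already established, so O(log_out).
The contrapositive of premise 4 (O(grant_access → ¬log_out)) is O(log_out → ¬grant_access), and O(log_out) is already established, so O(¬grant_access).
Premises 6, 7, 8, 9 do not contribute to this derivation.
So O(¬grant_access) holds, i.e. F(grant_access). The claim follows.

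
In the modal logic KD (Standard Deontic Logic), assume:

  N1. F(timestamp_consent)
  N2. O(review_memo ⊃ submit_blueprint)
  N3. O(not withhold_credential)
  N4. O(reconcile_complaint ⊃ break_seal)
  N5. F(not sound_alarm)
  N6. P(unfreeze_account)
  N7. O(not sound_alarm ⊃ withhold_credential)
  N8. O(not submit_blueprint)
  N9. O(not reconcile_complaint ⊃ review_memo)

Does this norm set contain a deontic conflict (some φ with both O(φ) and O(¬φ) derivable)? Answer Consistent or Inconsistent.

Premise 7 is O(not sound_alarm ⊃ withhold_credential), but O(not sound_alarm) is not derivable from the premises, so it does not yield O(withhold_credential).
So O(withhold_credential) is not derivable, and the apparent clash with O(not withhold_credential) does not arise.
A world satisfying every obligation exists (e.g. break_seal=true, reconcile_complaint=true, review_memo=false, sound_alarm=true, submit_blueprint=false, timestamp_consent=false, unfreeze_account=false, withhold_credential=false); no atom is both obligatory and forbidden, so the set is consistent.

Consistent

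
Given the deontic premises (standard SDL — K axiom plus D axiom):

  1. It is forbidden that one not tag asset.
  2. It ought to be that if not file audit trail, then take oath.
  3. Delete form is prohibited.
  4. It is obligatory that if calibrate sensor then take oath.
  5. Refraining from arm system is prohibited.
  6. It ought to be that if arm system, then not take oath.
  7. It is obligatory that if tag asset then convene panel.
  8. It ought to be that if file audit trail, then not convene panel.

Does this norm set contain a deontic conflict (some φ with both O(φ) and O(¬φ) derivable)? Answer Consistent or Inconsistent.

Premise 1, F(¬tag_asset), is equivalent to O(tag_asset).
From O(tag_asset) and premise 7, O(tag_asset → convene_panel), we obtain O(convene_panel).
Premise 8, O(file_audit_trail → ¬convene_panel), contraposes to O(convene_panel → ¬file_audit_trail); with O(convene_panel) we get O(¬file_audit_trail).
With premise 2, O(¬file_audit_trail → take_oath), the K-axiom yields O(take_oath).
Premise 6 is O(arm_system → ¬take_oath); contrapositively O(take_oath → ¬arm_system). Since O(take_oath) holds, K gives O(¬arm_system).
However, F(¬arm_system) at premise 5 amounts to O(arm_system).
We now have both O(¬arm_system) and O(arm_system) — arm_system is simultaneously obligatory and forbidden, violating the D-axiom.

Inconsistent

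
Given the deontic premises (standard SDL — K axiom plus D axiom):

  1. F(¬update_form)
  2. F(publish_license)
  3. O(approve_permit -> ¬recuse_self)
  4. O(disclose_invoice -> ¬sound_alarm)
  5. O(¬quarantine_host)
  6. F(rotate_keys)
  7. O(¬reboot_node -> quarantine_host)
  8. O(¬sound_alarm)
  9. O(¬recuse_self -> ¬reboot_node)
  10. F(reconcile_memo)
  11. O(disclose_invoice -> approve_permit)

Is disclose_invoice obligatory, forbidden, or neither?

Premise 5 states O(¬quarantine_host) outright.
Premise 7 is O(¬reboot_node -> quarantine_host); contrapositively O(¬quarantine_host -> reboot_node). Since O(¬quarantine_host) holds, K gives O(reboot_node).
Premise 9 is O(¬recuse_self -> ¬reboot_node); contrapositively O(reboot_node -> recuse_self). Since O(reboot_node) holds, K gives O(recuse_self).
Premise 3, O(approve_permit -> ¬recuse_self), contraposes to O(recuse_self -> ¬approve_permit); with O(recuse_self) we get O(¬approve_permit).
Premise 11, O(disclose_invoice -> approve_permit), contraposes to O(¬approve_permit -> ¬disclose_invoice); with O(¬approve_permit) we get O(¬disclose_invoice).
Premises 1, 2, 4, 6, 8, 10 do not contribute to this derivation.
Thus O(¬disclose_invoice), which is F(disclose_invoice): disclose_invoice is forbidden.

Forbidden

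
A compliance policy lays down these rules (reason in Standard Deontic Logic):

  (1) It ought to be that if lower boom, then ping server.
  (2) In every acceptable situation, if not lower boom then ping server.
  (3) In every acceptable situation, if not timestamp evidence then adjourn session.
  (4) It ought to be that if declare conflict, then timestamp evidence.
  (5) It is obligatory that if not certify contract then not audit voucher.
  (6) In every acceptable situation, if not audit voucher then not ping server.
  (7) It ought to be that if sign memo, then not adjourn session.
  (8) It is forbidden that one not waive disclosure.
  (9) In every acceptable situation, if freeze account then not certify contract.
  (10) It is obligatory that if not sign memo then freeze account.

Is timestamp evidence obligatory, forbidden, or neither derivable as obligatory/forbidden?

By case analysis on ¬lower_boom: premise 2 gives O(¬lower_boom → ping_server) and premise 1 gives O(lower_boom → ping_server), so O(ping_server) either way.
Premise 6, O(¬audit_voucher → ¬ping_server), contraposes to O(ping_server → audit_voucher); with O(ping_server) we get O(audit_voucher).
Premise 5, O(¬certify_contract → ¬audit_voucher), contraposes to O(audit_voucher → certify_contract); with O(audit_voucher) we get O(certify_contract).
Premise 9, O(freeze_account → ¬certify_contract), contraposes to O(certify_contract → ¬freeze_account); with O(certify_contract) we get O(¬freeze_account).
Premise 10 is O(¬sign_memo → freeze_account); contrapositively O(¬freeze_account → sign_memo). Since O(¬freeze_account) holds, K gives O(sign_memo).
Premise 7 is O(sign_memo → ¬adjourn_session); since O(sign_memo), deontic closure gives O(¬adjourn_session).
Premise 3, O(¬timestamp_evidence → adjourn_session), contraposes to O(¬adjourn_session → timestamp_evidence); with O(¬adjourn_session) we get O(timestamp_evidence).
Premises 4, 8 do not contribute to this derivation.
Hence timestamp_evidence is obligatory.

Obligatory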